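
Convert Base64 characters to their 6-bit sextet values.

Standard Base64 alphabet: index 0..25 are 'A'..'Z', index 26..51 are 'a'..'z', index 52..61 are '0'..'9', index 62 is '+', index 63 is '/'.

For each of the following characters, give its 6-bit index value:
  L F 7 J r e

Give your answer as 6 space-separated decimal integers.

'L': A..Z range, ord('L') − ord('A') = 11
'F': A..Z range, ord('F') − ord('A') = 5
'7': 0..9 range, 52 + ord('7') − ord('0') = 59
'J': A..Z range, ord('J') − ord('A') = 9
'r': a..z range, 26 + ord('r') − ord('a') = 43
'e': a..z range, 26 + ord('e') − ord('a') = 30

Answer: 11 5 59 9 43 30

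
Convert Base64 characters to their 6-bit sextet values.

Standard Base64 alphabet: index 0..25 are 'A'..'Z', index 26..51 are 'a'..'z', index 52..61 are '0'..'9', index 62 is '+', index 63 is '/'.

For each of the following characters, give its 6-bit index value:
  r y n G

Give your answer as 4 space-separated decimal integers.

Answer: 43 50 39 6

Derivation:
'r': a..z range, 26 + ord('r') − ord('a') = 43
'y': a..z range, 26 + ord('y') − ord('a') = 50
'n': a..z range, 26 + ord('n') − ord('a') = 39
'G': A..Z range, ord('G') − ord('A') = 6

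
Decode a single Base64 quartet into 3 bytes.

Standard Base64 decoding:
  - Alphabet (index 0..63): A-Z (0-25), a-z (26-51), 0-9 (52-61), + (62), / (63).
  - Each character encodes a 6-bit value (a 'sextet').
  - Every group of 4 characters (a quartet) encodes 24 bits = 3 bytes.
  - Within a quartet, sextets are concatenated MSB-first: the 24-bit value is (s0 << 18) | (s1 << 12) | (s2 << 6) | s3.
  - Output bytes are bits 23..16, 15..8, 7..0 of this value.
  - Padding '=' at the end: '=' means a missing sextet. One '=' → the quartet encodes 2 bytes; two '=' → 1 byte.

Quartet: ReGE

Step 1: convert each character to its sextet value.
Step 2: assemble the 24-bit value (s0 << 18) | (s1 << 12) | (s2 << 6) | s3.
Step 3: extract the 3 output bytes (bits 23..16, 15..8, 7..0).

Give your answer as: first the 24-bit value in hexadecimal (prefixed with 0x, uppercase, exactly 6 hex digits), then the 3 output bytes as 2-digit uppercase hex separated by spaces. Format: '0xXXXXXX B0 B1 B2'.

Sextets: R=17, e=30, G=6, E=4
24-bit: (17<<18) | (30<<12) | (6<<6) | 4
      = 0x440000 | 0x01E000 | 0x000180 | 0x000004
      = 0x45E184
Bytes: (v>>16)&0xFF=45, (v>>8)&0xFF=E1, v&0xFF=84

Answer: 0x45E184 45 E1 84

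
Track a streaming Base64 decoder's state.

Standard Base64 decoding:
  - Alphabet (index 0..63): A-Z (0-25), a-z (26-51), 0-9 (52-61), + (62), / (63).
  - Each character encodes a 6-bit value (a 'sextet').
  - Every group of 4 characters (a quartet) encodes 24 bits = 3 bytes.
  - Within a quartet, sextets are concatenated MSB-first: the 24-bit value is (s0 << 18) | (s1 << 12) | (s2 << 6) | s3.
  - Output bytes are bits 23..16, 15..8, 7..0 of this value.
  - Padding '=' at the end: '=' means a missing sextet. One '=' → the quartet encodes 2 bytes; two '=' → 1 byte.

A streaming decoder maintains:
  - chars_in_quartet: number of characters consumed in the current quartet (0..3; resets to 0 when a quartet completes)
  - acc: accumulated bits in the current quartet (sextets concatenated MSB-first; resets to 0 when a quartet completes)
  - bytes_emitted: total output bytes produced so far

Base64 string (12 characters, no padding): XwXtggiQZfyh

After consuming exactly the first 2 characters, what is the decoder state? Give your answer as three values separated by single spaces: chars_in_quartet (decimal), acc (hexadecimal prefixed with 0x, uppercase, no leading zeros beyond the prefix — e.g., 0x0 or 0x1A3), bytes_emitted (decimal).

After char 0 ('X'=23): chars_in_quartet=1 acc=0x17 bytes_emitted=0
After char 1 ('w'=48): chars_in_quartet=2 acc=0x5F0 bytes_emitted=0

Answer: 2 0x5F0 0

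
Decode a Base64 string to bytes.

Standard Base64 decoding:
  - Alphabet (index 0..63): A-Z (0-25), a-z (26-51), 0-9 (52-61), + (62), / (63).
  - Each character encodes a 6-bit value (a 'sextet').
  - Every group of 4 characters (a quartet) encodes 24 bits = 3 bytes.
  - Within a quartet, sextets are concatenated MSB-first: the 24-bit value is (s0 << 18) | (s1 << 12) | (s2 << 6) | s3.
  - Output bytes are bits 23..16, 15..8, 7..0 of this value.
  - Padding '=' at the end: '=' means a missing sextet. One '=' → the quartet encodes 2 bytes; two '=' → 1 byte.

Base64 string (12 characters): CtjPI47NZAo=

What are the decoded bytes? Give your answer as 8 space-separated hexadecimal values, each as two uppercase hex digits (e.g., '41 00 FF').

After char 0 ('C'=2): chars_in_quartet=1 acc=0x2 bytes_emitted=0
After char 1 ('t'=45): chars_in_quartet=2 acc=0xAD bytes_emitted=0
After char 2 ('j'=35): chars_in_quartet=3 acc=0x2B63 bytes_emitted=0
After char 3 ('P'=15): chars_in_quartet=4 acc=0xAD8CF -> emit 0A D8 CF, reset; bytes_emitted=3
After char 4 ('I'=8): chars_in_quartet=1 acc=0x8 bytes_emitted=3
After char 5 ('4'=56): chars_in_quartet=2 acc=0x238 bytes_emitted=3
After char 6 ('7'=59): chars_in_quartet=3 acc=0x8E3B bytes_emitted=3
After char 7 ('N'=13): chars_in_quartet=4 acc=0x238ECD -> emit 23 8E CD, reset; bytes_emitted=6
After char 8 ('Z'=25): chars_in_quartet=1 acc=0x19 bytes_emitted=6
After char 9 ('A'=0): chars_in_quartet=2 acc=0x640 bytes_emitted=6
After char 10 ('o'=40): chars_in_quartet=3 acc=0x19028 bytes_emitted=6
Padding '=': partial quartet acc=0x19028 -> emit 64 0A; bytes_emitted=8

Answer: 0A D8 CF 23 8E CD 64 0A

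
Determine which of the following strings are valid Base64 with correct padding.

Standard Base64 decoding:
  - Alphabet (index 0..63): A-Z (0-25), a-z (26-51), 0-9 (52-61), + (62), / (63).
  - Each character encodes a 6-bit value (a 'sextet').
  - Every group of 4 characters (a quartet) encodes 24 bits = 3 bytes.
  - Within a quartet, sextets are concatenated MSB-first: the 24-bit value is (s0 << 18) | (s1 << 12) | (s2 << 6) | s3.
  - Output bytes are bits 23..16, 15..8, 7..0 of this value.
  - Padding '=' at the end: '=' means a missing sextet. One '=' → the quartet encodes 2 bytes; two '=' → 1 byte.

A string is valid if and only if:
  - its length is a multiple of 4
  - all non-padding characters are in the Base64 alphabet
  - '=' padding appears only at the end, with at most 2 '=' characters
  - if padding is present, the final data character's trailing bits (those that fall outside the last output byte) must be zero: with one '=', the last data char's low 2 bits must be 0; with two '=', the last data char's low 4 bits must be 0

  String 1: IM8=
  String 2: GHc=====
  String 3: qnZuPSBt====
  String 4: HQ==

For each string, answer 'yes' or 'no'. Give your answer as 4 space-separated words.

String 1: 'IM8=' → valid
String 2: 'GHc=====' → invalid (5 pad chars (max 2))
String 3: 'qnZuPSBt====' → invalid (4 pad chars (max 2))
String 4: 'HQ==' → valid

Answer: yes no no yes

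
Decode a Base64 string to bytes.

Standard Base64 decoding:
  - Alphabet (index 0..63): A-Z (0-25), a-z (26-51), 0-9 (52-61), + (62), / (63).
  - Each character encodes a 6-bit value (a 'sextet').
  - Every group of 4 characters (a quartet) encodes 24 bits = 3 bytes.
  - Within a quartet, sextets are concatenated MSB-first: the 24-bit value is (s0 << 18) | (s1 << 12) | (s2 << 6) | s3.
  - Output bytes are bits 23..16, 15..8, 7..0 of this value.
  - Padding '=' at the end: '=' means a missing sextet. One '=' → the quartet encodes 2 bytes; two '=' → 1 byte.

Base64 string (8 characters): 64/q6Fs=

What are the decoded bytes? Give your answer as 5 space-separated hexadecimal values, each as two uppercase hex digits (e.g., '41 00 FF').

After char 0 ('6'=58): chars_in_quartet=1 acc=0x3A bytes_emitted=0
After char 1 ('4'=56): chars_in_quartet=2 acc=0xEB8 bytes_emitted=0
After char 2 ('/'=63): chars_in_quartet=3 acc=0x3AE3F bytes_emitted=0
After char 3 ('q'=42): chars_in_quartet=4 acc=0xEB8FEA -> emit EB 8F EA, reset; bytes_emitted=3
After char 4 ('6'=58): chars_in_quartet=1 acc=0x3A bytes_emitted=3
After char 5 ('F'=5): chars_in_quartet=2 acc=0xE85 bytes_emitted=3
After char 6 ('s'=44): chars_in_quartet=3 acc=0x3A16C bytes_emitted=3
Padding '=': partial quartet acc=0x3A16C -> emit E8 5B; bytes_emitted=5

Answer: EB 8F EA E8 5B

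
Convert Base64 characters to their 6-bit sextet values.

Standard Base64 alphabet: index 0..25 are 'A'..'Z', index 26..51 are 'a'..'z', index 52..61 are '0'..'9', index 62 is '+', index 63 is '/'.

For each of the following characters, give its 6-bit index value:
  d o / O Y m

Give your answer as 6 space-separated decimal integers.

'd': a..z range, 26 + ord('d') − ord('a') = 29
'o': a..z range, 26 + ord('o') − ord('a') = 40
'/': index 63
'O': A..Z range, ord('O') − ord('A') = 14
'Y': A..Z range, ord('Y') − ord('A') = 24
'm': a..z range, 26 + ord('m') − ord('a') = 38

Answer: 29 40 63 14 24 38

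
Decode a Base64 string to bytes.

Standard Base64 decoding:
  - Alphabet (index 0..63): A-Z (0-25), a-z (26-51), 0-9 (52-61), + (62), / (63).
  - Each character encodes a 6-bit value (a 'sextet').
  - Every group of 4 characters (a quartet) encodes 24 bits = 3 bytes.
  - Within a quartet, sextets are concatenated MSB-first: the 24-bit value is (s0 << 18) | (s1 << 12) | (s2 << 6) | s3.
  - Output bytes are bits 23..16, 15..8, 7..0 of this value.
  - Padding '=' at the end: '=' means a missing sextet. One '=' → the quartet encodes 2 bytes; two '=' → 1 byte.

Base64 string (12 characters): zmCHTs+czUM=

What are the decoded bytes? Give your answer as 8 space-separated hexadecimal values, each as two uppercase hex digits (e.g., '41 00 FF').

After char 0 ('z'=51): chars_in_quartet=1 acc=0x33 bytes_emitted=0
After char 1 ('m'=38): chars_in_quartet=2 acc=0xCE6 bytes_emitted=0
After char 2 ('C'=2): chars_in_quartet=3 acc=0x33982 bytes_emitted=0
After char 3 ('H'=7): chars_in_quartet=4 acc=0xCE6087 -> emit CE 60 87, reset; bytes_emitted=3
After char 4 ('T'=19): chars_in_quartet=1 acc=0x13 bytes_emitted=3
After char 5 ('s'=44): chars_in_quartet=2 acc=0x4EC bytes_emitted=3
After char 6 ('+'=62): chars_in_quartet=3 acc=0x13B3E bytes_emitted=3
After char 7 ('c'=28): chars_in_quartet=4 acc=0x4ECF9C -> emit 4E CF 9C, reset; bytes_emitted=6
After char 8 ('z'=51): chars_in_quartet=1 acc=0x33 bytes_emitted=6
After char 9 ('U'=20): chars_in_quartet=2 acc=0xCD4 bytes_emitted=6
After char 10 ('M'=12): chars_in_quartet=3 acc=0x3350C bytes_emitted=6
Padding '=': partial quartet acc=0x3350C -> emit CD 43; bytes_emitted=8

Answer: CE 60 87 4E CF 9C CD 43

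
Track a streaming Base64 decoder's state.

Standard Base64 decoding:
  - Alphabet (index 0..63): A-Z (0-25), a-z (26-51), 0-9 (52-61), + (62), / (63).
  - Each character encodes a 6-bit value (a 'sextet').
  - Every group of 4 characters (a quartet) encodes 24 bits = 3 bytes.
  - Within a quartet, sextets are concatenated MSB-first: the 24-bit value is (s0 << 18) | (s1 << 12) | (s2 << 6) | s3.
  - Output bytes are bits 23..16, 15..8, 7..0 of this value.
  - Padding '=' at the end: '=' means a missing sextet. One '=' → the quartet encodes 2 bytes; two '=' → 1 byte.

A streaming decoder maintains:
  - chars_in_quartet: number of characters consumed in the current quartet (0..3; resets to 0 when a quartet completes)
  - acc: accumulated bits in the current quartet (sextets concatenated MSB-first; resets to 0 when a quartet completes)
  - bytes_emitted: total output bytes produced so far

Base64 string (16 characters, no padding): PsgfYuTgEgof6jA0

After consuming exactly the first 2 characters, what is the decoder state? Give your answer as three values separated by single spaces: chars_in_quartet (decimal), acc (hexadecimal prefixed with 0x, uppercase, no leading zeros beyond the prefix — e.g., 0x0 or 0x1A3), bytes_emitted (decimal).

Answer: 2 0x3EC 0

Derivation:
After char 0 ('P'=15): chars_in_quartet=1 acc=0xF bytes_emitted=0
After char 1 ('s'=44): chars_in_quartet=2 acc=0x3EC bytes_emitted=0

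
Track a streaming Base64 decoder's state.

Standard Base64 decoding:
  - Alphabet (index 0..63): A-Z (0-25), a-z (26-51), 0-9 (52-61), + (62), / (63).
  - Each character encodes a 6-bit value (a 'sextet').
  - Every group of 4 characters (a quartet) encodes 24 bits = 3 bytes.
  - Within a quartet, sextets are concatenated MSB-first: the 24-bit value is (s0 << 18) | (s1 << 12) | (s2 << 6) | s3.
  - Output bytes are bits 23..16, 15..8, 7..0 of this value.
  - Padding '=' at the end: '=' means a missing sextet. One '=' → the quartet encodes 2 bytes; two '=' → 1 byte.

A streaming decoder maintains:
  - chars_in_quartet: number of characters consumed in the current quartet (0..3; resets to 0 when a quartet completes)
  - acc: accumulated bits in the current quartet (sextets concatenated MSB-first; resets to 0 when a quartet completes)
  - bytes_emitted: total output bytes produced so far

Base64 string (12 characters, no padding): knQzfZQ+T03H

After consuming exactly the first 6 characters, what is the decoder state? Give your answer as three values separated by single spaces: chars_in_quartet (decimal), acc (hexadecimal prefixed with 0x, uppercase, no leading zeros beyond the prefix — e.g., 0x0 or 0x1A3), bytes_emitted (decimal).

After char 0 ('k'=36): chars_in_quartet=1 acc=0x24 bytes_emitted=0
After char 1 ('n'=39): chars_in_quartet=2 acc=0x927 bytes_emitted=0
After char 2 ('Q'=16): chars_in_quartet=3 acc=0x249D0 bytes_emitted=0
After char 3 ('z'=51): chars_in_quartet=4 acc=0x927433 -> emit 92 74 33, reset; bytes_emitted=3
After char 4 ('f'=31): chars_in_quartet=1 acc=0x1F bytes_emitted=3
After char 5 ('Z'=25): chars_in_quartet=2 acc=0x7D9 bytes_emitted=3

Answer: 2 0x7D9 3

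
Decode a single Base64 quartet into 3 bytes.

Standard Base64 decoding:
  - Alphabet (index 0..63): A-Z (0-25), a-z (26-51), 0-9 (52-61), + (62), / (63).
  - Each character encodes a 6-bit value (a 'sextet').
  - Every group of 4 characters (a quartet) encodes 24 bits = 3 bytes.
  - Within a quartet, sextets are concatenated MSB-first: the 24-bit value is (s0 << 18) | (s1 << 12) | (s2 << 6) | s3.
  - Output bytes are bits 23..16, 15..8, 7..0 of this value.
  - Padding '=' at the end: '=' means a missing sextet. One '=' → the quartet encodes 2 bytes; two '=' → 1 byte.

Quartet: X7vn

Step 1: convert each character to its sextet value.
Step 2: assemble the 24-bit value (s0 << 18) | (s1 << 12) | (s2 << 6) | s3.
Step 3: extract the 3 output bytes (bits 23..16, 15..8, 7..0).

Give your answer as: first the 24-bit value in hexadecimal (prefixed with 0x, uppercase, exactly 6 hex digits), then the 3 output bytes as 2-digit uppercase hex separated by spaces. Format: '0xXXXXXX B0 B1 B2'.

Answer: 0x5FBBE7 5F BB E7

Derivation:
Sextets: X=23, 7=59, v=47, n=39
24-bit: (23<<18) | (59<<12) | (47<<6) | 39
      = 0x5C0000 | 0x03B000 | 0x000BC0 | 0x000027
      = 0x5FBBE7
Bytes: (v>>16)&0xFF=5F, (v>>8)&0xFF=BB, v&0xFF=E7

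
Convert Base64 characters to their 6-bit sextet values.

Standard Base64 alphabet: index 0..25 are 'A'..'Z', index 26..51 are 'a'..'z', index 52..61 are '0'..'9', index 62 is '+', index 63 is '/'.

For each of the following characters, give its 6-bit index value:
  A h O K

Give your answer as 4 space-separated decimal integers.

Answer: 0 33 14 10

Derivation:
'A': A..Z range, ord('A') − ord('A') = 0
'h': a..z range, 26 + ord('h') − ord('a') = 33
'O': A..Z range, ord('O') − ord('A') = 14
'K': A..Z range, ord('K') − ord('A') = 10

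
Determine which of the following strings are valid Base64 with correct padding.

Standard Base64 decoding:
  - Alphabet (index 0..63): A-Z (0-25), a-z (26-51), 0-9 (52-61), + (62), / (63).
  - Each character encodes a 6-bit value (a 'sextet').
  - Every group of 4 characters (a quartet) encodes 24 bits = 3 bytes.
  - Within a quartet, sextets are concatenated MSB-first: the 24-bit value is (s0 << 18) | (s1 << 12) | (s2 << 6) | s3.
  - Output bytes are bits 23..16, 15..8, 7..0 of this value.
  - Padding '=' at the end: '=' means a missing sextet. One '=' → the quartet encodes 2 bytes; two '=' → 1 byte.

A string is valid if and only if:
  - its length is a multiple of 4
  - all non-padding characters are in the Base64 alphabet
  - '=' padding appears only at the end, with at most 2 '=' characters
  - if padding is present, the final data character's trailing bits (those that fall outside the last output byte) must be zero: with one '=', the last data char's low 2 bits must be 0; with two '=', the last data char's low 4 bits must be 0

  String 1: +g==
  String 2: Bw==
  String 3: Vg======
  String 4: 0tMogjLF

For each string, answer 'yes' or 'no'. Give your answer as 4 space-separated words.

String 1: '+g==' → valid
String 2: 'Bw==' → valid
String 3: 'Vg======' → invalid (6 pad chars (max 2))
String 4: '0tMogjLF' → valid

Answer: yes yes no yes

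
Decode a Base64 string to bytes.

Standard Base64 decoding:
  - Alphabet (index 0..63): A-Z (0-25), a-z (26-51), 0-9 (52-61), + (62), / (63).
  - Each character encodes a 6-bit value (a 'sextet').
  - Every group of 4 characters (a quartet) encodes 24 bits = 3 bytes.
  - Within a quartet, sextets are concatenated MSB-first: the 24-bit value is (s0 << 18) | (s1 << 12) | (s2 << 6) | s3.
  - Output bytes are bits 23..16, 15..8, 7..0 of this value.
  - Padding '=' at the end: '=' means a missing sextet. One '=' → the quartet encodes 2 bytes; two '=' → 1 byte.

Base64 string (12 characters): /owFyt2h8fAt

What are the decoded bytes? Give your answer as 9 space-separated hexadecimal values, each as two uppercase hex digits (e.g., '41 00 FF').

Answer: FE 8C 05 CA DD A1 F1 F0 2D

Derivation:
After char 0 ('/'=63): chars_in_quartet=1 acc=0x3F bytes_emitted=0
After char 1 ('o'=40): chars_in_quartet=2 acc=0xFE8 bytes_emitted=0
After char 2 ('w'=48): chars_in_quartet=3 acc=0x3FA30 bytes_emitted=0
After char 3 ('F'=5): chars_in_quartet=4 acc=0xFE8C05 -> emit FE 8C 05, reset; bytes_emitted=3
After char 4 ('y'=50): chars_in_quartet=1 acc=0x32 bytes_emitted=3
After char 5 ('t'=45): chars_in_quartet=2 acc=0xCAD bytes_emitted=3
After char 6 ('2'=54): chars_in_quartet=3 acc=0x32B76 bytes_emitted=3
After char 7 ('h'=33): chars_in_quartet=4 acc=0xCADDA1 -> emit CA DD A1, reset; bytes_emitted=6
After char 8 ('8'=60): chars_in_quartet=1 acc=0x3C bytes_emitted=6
After char 9 ('f'=31): chars_in_quartet=2 acc=0xF1F bytes_emitted=6
After char 10 ('A'=0): chars_in_quartet=3 acc=0x3C7C0 bytes_emitted=6
After char 11 ('t'=45): chars_in_quartet=4 acc=0xF1F02D -> emit F1 F0 2D, reset; bytes_emitted=9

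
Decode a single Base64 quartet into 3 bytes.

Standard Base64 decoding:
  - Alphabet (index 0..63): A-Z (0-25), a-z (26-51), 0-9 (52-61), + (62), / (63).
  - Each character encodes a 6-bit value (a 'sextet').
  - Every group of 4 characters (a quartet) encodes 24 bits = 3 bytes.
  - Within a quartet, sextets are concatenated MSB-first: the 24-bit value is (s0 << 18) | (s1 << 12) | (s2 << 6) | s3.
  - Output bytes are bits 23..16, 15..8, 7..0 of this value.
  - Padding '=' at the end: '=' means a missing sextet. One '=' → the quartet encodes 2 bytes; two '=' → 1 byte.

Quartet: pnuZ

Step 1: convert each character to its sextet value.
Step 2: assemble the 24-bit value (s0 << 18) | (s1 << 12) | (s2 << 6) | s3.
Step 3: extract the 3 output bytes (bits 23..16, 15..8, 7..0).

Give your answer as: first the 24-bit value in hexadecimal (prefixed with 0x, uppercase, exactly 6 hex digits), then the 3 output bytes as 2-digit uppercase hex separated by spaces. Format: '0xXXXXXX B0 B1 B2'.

Sextets: p=41, n=39, u=46, Z=25
24-bit: (41<<18) | (39<<12) | (46<<6) | 25
      = 0xA40000 | 0x027000 | 0x000B80 | 0x000019
      = 0xA67B99
Bytes: (v>>16)&0xFF=A6, (v>>8)&0xFF=7B, v&0xFF=99

Answer: 0xA67B99 A6 7B 99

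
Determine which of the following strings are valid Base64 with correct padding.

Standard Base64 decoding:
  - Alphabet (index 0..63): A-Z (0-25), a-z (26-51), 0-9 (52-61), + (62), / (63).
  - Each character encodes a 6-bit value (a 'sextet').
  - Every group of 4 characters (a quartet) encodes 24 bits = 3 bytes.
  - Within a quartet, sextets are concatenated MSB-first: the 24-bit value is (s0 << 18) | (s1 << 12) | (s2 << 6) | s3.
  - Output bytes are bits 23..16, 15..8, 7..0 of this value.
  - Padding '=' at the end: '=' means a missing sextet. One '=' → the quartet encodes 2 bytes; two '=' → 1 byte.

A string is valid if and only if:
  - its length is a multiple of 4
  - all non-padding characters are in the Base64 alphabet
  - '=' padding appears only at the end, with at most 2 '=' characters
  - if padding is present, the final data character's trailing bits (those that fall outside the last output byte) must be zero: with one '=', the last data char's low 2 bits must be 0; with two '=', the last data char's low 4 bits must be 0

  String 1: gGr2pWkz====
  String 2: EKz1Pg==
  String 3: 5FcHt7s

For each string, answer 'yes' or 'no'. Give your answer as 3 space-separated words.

Answer: no yes no

Derivation:
String 1: 'gGr2pWkz====' → invalid (4 pad chars (max 2))
String 2: 'EKz1Pg==' → valid
String 3: '5FcHt7s' → invalid (len=7 not mult of 4)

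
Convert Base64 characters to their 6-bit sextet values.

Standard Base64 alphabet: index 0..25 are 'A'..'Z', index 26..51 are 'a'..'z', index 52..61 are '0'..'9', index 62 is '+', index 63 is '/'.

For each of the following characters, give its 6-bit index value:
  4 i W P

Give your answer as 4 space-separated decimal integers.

Answer: 56 34 22 15

Derivation:
'4': 0..9 range, 52 + ord('4') − ord('0') = 56
'i': a..z range, 26 + ord('i') − ord('a') = 34
'W': A..Z range, ord('W') − ord('A') = 22
'P': A..Z range, ord('P') − ord('A') = 15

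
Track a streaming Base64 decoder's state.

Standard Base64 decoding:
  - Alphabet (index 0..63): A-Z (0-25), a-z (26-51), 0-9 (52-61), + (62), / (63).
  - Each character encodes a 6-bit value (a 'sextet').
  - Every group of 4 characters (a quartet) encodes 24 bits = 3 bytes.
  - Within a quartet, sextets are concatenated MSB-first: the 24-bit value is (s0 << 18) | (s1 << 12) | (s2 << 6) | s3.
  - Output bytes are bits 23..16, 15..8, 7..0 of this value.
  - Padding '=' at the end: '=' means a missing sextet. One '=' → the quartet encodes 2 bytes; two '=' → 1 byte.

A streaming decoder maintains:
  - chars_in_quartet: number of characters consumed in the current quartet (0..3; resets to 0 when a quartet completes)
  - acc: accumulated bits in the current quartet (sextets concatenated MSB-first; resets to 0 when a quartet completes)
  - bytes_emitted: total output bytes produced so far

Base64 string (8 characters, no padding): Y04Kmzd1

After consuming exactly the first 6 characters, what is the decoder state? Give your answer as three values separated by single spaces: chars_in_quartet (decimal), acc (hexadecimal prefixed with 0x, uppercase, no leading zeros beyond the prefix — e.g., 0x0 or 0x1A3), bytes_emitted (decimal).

Answer: 2 0x9B3 3

Derivation:
After char 0 ('Y'=24): chars_in_quartet=1 acc=0x18 bytes_emitted=0
After char 1 ('0'=52): chars_in_quartet=2 acc=0x634 bytes_emitted=0
After char 2 ('4'=56): chars_in_quartet=3 acc=0x18D38 bytes_emitted=0
After char 3 ('K'=10): chars_in_quartet=4 acc=0x634E0A -> emit 63 4E 0A, reset; bytes_emitted=3
After char 4 ('m'=38): chars_in_quartet=1 acc=0x26 bytes_emitted=3
After char 5 ('z'=51): chars_in_quartet=2 acc=0x9B3 bytes_emitted=3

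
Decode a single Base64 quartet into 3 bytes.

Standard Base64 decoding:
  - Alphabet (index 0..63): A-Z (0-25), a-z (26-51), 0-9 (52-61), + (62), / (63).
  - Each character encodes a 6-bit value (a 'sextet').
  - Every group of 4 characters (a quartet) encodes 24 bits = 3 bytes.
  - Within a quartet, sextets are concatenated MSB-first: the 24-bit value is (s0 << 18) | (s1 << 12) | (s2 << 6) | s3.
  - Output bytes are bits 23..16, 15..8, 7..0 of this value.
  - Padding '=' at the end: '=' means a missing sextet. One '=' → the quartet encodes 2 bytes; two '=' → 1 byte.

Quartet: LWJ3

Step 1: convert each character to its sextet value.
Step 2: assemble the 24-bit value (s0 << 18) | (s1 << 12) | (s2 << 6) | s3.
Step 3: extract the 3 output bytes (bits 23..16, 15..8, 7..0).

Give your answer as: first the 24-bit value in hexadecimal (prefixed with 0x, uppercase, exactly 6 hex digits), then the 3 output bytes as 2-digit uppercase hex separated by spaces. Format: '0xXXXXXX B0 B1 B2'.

Answer: 0x2D6277 2D 62 77

Derivation:
Sextets: L=11, W=22, J=9, 3=55
24-bit: (11<<18) | (22<<12) | (9<<6) | 55
      = 0x2C0000 | 0x016000 | 0x000240 | 0x000037
      = 0x2D6277
Bytes: (v>>16)&0xFF=2D, (v>>8)&0xFF=62, v&0xFF=77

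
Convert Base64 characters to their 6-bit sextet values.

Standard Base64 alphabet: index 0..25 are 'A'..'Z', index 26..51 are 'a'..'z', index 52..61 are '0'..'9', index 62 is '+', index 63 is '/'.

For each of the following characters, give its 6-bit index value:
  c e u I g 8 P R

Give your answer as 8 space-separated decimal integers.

'c': a..z range, 26 + ord('c') − ord('a') = 28
'e': a..z range, 26 + ord('e') − ord('a') = 30
'u': a..z range, 26 + ord('u') − ord('a') = 46
'I': A..Z range, ord('I') − ord('A') = 8
'g': a..z range, 26 + ord('g') − ord('a') = 32
'8': 0..9 range, 52 + ord('8') − ord('0') = 60
'P': A..Z range, ord('P') − ord('A') = 15
'R': A..Z range, ord('R') − ord('A') = 17

Answer: 28 30 46 8 32 60 15 17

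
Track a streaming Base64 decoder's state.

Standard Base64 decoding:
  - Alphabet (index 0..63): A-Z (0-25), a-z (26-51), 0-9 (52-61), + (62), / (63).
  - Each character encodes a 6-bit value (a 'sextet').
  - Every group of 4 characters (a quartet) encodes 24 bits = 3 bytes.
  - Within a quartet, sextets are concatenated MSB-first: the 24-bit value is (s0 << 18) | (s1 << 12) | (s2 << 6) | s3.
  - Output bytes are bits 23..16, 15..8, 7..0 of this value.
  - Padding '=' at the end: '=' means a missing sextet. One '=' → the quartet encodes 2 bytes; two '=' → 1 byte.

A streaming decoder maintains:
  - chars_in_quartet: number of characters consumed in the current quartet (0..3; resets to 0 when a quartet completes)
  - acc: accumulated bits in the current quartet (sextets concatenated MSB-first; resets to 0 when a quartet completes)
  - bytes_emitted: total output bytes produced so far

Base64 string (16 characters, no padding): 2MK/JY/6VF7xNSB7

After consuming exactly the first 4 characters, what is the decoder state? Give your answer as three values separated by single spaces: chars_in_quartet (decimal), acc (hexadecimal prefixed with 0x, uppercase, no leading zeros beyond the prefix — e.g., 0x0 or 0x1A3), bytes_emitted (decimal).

After char 0 ('2'=54): chars_in_quartet=1 acc=0x36 bytes_emitted=0
After char 1 ('M'=12): chars_in_quartet=2 acc=0xD8C bytes_emitted=0
After char 2 ('K'=10): chars_in_quartet=3 acc=0x3630A bytes_emitted=0
After char 3 ('/'=63): chars_in_quartet=4 acc=0xD8C2BF -> emit D8 C2 BF, reset; bytes_emitted=3

Answer: 0 0x0 3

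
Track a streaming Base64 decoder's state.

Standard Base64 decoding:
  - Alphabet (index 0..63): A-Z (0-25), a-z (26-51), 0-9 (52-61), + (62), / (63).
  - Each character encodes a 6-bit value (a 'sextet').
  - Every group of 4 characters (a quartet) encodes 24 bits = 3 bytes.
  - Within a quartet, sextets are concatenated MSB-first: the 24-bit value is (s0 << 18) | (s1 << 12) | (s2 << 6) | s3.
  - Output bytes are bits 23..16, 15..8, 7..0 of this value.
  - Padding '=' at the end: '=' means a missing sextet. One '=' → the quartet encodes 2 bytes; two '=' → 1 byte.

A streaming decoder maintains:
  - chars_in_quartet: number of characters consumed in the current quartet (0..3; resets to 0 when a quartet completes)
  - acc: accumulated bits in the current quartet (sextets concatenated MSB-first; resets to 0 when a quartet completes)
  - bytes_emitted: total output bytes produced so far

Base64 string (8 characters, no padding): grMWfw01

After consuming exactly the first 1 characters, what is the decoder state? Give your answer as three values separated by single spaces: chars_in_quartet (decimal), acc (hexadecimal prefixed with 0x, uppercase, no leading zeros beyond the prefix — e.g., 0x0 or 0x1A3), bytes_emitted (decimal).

Answer: 1 0x20 0

Derivation:
After char 0 ('g'=32): chars_in_quartet=1 acc=0x20 bytes_emitted=0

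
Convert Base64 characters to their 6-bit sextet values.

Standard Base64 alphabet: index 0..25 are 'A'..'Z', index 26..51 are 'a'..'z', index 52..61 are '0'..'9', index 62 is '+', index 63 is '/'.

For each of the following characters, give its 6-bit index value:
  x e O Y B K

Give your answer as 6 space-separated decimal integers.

Answer: 49 30 14 24 1 10

Derivation:
'x': a..z range, 26 + ord('x') − ord('a') = 49
'e': a..z range, 26 + ord('e') − ord('a') = 30
'O': A..Z range, ord('O') − ord('A') = 14
'Y': A..Z range, ord('Y') − ord('A') = 24
'B': A..Z range, ord('B') − ord('A') = 1
'K': A..Z range, ord('K') − ord('A') = 10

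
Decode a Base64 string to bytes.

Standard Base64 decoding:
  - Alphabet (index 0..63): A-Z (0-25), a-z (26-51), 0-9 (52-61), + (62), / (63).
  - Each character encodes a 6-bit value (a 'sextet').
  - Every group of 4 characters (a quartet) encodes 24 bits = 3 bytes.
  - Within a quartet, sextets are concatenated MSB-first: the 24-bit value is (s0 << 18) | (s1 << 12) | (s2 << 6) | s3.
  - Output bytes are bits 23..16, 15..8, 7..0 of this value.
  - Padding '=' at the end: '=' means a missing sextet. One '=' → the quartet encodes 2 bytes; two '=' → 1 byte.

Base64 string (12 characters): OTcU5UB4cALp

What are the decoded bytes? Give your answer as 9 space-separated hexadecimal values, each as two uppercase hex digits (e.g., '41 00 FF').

Answer: 39 37 14 E5 40 78 70 02 E9

Derivation:
After char 0 ('O'=14): chars_in_quartet=1 acc=0xE bytes_emitted=0
After char 1 ('T'=19): chars_in_quartet=2 acc=0x393 bytes_emitted=0
After char 2 ('c'=28): chars_in_quartet=3 acc=0xE4DC bytes_emitted=0
After char 3 ('U'=20): chars_in_quartet=4 acc=0x393714 -> emit 39 37 14, reset; bytes_emitted=3
After char 4 ('5'=57): chars_in_quartet=1 acc=0x39 bytes_emitted=3
After char 5 ('U'=20): chars_in_quartet=2 acc=0xE54 bytes_emitted=3
After char 6 ('B'=1): chars_in_quartet=3 acc=0x39501 bytes_emitted=3
After char 7 ('4'=56): chars_in_quartet=4 acc=0xE54078 -> emit E5 40 78, reset; bytes_emitted=6
After char 8 ('c'=28): chars_in_quartet=1 acc=0x1C bytes_emitted=6
After char 9 ('A'=0): chars_in_quartet=2 acc=0x700 bytes_emitted=6
After char 10 ('L'=11): chars_in_quartet=3 acc=0x1C00B bytes_emitted=6
After char 11 ('p'=41): chars_in_quartet=4 acc=0x7002E9 -> emit 70 02 E9, reset; bytes_emitted=9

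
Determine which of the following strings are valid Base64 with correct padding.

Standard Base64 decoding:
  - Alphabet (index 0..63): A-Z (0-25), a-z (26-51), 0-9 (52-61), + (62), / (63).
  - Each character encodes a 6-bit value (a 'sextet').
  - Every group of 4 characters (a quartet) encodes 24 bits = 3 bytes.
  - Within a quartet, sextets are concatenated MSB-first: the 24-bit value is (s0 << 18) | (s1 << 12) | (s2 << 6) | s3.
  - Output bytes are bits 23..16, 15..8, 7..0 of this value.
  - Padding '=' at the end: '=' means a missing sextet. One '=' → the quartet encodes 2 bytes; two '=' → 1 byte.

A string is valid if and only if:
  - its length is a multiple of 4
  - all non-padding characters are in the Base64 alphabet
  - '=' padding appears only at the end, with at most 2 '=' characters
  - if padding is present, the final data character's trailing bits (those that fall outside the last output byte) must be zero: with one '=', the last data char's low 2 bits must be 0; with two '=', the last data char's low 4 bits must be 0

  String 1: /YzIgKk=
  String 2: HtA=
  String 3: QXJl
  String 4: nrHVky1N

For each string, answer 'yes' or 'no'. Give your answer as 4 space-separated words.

String 1: '/YzIgKk=' → valid
String 2: 'HtA=' → valid
String 3: 'QXJl' → valid
String 4: 'nrHVky1N' → valid

Answer: yes yes yes yes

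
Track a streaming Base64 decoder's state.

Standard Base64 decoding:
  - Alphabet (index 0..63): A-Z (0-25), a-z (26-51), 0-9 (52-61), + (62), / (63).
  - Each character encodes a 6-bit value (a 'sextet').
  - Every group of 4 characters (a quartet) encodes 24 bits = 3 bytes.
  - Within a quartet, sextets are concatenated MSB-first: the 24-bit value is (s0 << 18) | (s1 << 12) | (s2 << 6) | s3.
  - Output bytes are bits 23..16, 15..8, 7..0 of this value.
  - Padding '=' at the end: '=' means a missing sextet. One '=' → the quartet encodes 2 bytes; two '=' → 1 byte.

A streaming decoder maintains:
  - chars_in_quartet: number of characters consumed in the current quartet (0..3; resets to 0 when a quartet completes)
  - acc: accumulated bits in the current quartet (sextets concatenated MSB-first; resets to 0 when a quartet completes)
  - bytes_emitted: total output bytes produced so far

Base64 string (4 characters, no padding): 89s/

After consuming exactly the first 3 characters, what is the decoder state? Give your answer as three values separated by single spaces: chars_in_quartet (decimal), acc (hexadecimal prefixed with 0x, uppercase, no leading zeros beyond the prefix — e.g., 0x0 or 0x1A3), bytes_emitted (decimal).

Answer: 3 0x3CF6C 0

Derivation:
After char 0 ('8'=60): chars_in_quartet=1 acc=0x3C bytes_emitted=0
After char 1 ('9'=61): chars_in_quartet=2 acc=0xF3D bytes_emitted=0
After char 2 ('s'=44): chars_in_quartet=3 acc=0x3CF6C bytes_emitted=0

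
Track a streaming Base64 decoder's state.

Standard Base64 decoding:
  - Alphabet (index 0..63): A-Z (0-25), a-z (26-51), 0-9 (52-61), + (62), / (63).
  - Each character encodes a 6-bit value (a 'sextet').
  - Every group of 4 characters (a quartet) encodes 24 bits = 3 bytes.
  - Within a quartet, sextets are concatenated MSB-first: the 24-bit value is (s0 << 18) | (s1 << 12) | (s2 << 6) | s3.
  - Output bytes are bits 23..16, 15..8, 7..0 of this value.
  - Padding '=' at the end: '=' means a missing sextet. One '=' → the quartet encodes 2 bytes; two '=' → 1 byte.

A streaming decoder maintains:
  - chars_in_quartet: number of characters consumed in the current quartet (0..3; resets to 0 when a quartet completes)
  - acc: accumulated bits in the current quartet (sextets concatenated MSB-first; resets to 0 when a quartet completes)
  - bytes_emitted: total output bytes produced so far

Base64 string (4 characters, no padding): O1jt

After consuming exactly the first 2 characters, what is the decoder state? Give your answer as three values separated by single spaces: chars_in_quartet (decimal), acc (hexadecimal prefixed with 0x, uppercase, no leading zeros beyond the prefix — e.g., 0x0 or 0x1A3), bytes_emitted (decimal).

After char 0 ('O'=14): chars_in_quartet=1 acc=0xE bytes_emitted=0
After char 1 ('1'=53): chars_in_quartet=2 acc=0x3B5 bytes_emitted=0

Answer: 2 0x3B5 0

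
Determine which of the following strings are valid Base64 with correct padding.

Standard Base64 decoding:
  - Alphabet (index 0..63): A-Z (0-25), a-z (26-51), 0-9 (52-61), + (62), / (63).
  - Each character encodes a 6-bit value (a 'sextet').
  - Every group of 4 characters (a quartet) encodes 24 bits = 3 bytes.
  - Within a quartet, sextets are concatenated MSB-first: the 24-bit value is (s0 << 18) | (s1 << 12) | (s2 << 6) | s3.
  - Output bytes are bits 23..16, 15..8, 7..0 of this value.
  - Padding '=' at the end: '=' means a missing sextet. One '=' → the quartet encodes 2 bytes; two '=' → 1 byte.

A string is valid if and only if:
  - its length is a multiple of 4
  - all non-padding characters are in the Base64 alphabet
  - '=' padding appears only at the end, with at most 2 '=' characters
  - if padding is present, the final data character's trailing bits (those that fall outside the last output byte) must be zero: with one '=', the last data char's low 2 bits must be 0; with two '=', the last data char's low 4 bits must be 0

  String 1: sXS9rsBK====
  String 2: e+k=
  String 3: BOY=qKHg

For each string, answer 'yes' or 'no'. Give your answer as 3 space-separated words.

Answer: no yes no

Derivation:
String 1: 'sXS9rsBK====' → invalid (4 pad chars (max 2))
String 2: 'e+k=' → valid
String 3: 'BOY=qKHg' → invalid (bad char(s): ['=']; '=' in middle)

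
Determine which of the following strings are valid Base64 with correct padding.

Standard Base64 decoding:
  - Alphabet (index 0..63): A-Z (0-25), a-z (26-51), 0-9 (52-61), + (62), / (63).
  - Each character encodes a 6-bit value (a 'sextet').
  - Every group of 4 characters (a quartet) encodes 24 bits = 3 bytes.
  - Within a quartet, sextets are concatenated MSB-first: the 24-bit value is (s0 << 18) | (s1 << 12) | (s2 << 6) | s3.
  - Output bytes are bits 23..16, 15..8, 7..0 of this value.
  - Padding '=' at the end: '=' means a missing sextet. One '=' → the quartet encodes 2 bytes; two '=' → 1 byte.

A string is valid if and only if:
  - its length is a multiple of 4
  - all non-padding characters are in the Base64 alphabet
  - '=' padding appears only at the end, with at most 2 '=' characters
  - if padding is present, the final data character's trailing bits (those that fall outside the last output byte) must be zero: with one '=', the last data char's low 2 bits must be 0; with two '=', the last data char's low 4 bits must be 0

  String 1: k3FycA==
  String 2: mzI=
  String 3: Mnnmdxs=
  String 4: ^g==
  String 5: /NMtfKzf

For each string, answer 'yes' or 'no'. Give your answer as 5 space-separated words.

Answer: yes yes yes no yes

Derivation:
String 1: 'k3FycA==' → valid
String 2: 'mzI=' → valid
String 3: 'Mnnmdxs=' → valid
String 4: '^g==' → invalid (bad char(s): ['^'])
String 5: '/NMtfKzf' → valid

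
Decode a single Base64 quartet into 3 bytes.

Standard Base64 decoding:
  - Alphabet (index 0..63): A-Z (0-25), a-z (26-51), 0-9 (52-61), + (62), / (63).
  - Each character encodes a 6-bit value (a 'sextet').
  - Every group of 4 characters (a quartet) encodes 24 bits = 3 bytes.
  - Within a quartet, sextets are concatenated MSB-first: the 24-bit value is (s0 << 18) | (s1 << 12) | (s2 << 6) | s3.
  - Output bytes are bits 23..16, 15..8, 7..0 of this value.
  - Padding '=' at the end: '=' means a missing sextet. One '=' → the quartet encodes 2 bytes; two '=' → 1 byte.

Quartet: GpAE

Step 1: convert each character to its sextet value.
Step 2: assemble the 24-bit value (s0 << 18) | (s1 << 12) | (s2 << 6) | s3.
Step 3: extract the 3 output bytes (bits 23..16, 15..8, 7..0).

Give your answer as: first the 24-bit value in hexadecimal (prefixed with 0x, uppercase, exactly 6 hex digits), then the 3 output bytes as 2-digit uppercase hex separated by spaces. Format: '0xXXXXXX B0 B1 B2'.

Sextets: G=6, p=41, A=0, E=4
24-bit: (6<<18) | (41<<12) | (0<<6) | 4
      = 0x180000 | 0x029000 | 0x000000 | 0x000004
      = 0x1A9004
Bytes: (v>>16)&0xFF=1A, (v>>8)&0xFF=90, v&0xFF=04

Answer: 0x1A9004 1A 90 04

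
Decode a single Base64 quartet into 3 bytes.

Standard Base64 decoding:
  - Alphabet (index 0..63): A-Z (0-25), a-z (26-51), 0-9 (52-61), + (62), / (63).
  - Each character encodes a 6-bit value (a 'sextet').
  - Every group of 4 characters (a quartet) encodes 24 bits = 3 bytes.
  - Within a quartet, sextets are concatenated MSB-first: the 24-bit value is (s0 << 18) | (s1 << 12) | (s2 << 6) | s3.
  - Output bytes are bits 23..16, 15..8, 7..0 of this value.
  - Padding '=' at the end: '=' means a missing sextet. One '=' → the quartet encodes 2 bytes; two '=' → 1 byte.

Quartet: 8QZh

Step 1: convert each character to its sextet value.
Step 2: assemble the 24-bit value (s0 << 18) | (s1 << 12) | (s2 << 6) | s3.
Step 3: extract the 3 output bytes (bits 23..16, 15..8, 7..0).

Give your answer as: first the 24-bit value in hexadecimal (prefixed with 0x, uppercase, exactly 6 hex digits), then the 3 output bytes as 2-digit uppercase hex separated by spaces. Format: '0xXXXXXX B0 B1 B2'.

Sextets: 8=60, Q=16, Z=25, h=33
24-bit: (60<<18) | (16<<12) | (25<<6) | 33
      = 0xF00000 | 0x010000 | 0x000640 | 0x000021
      = 0xF10661
Bytes: (v>>16)&0xFF=F1, (v>>8)&0xFF=06, v&0xFF=61

Answer: 0xF10661 F1 06 61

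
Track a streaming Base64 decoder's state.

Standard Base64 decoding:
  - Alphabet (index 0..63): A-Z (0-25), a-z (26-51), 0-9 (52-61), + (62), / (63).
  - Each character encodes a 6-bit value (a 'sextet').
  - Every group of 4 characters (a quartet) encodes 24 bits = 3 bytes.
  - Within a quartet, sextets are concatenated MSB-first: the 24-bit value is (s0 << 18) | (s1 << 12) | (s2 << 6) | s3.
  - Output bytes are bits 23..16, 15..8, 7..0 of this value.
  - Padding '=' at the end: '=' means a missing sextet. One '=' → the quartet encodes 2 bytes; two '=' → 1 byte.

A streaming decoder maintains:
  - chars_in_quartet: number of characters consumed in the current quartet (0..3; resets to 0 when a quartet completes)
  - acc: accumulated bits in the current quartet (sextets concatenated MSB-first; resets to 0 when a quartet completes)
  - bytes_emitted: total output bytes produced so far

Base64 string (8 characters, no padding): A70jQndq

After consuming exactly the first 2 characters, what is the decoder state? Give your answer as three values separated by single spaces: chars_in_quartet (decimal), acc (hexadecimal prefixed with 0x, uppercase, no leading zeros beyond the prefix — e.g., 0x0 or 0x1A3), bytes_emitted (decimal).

After char 0 ('A'=0): chars_in_quartet=1 acc=0x0 bytes_emitted=0
After char 1 ('7'=59): chars_in_quartet=2 acc=0x3B bytes_emitted=0

Answer: 2 0x3B 0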